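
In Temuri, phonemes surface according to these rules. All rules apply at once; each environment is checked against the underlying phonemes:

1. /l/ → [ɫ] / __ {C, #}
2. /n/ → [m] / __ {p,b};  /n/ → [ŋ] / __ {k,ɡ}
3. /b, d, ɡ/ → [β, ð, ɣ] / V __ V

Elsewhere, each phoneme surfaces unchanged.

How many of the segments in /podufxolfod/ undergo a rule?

Segments that undergo a rule: /d/ → [ð] (rule 3); /l/ → [ɫ] (rule 1).
All other segments surface unchanged.

2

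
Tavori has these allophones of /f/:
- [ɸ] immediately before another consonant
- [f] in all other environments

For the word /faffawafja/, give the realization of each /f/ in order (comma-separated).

[f], [ɸ], [f], [ɸ]

Occurrence 1 (position 1): no conditioning environment matches → elsewhere allophone [f].
Occurrence 2 (position 3): immediately before another consonant → [ɸ].
Occurrence 3 (position 4): no conditioning environment matches → elsewhere allophone [f].
Occurrence 4 (position 8): immediately before another consonant → [ɸ].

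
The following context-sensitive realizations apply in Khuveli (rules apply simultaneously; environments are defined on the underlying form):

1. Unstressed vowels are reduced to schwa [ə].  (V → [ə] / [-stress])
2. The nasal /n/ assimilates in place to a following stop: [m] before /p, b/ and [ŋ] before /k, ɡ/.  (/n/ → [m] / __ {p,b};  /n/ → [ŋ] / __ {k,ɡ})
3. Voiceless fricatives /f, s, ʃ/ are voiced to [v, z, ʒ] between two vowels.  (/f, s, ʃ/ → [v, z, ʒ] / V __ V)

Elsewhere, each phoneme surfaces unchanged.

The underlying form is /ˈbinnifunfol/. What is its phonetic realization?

[ˈbinnəvənfəl]

/i/ (between /b/ and /n/): rule 1 targets it, but not in an unstressed syllable → unchanged [i].
/n/ — between /i/ and /n/; rule 2 does not apply here → [n].
/n/ (between /n/ and /i/) fails the environment for rule 2, so it stays [n].
Rule 1 applies to /i/ (between /n/ and /f/: in an unstressed syllable) → [ə].
/f/ — between /i/ and /u/, between two vowels — surfaces as [v] (rule 3).
/u/ meets the environment for rule 1 (in an unstressed syllable) → [ə].
/n/ (between /u/ and /f/) is in the target of rule 2 but the environment (before a labial or velar stop) is not met → [n].
/f/ (between /n/ and /o/) is in the target of rule 3 but the environment (between two vowels) is not met → [f].
/o/ meets the environment for rule 1 (in an unstressed syllable) → [ə].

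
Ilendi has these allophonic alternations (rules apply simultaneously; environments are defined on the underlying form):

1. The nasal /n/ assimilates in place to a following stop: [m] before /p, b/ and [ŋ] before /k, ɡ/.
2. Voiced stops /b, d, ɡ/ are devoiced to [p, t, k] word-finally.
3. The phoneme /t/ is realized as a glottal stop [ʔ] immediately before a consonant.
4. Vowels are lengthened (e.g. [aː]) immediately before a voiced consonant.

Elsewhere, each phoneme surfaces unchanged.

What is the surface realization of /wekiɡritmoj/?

[wekiːɡriʔmoːj]

/w/ (word-initial): no rule targets it → [w].
/e/ (between /w/ and /k/) fails the environment for rule 4, so it stays [e].
/k/ (between /e/ and /i/): no rule targets it → [k].
Rule 4 applies to /i/ (between /k/ and /ɡ/: before a voiced consonant) → [iː].
/ɡ/ (between /i/ and /r/) fails the environment for rule 2, so it stays [ɡ].
/r/ (between /ɡ/ and /i/): no rule targets it → [r].
/i/ (between /r/ and /t/) fails the environment for rule 4, so it stays [i].
/t/ — between /i/ and /m/, immediately before a consonant — surfaces as [ʔ] (rule 3).
/m/ — not in any rule's target class → [m].
/o/ (between /m/ and /j/) occurs before a voiced consonant → [oː] by rule 4.
/j/ — not in any rule's target class → [j].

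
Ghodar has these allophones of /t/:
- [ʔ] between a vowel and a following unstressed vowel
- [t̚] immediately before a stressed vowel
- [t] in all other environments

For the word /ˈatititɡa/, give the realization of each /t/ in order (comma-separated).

[ʔ], [ʔ], [t]

Occurrence 1 (position 2): between a vowel and a following unstressed vowel → [ʔ].
Occurrence 2 (position 4): between a vowel and a following unstressed vowel → [ʔ].
Occurrence 3 (position 6): no conditioning environment matches → elsewhere allophone [t].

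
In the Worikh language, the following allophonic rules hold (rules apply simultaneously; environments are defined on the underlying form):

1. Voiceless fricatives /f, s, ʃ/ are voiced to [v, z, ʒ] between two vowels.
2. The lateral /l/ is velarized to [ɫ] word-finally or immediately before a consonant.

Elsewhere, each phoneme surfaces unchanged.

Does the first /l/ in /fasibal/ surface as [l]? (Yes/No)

No

/l/ (word-final) occurs word-finally or immediately before a consonant → [ɫ] by rule 2.
The actual realization is [ɫ], not [l].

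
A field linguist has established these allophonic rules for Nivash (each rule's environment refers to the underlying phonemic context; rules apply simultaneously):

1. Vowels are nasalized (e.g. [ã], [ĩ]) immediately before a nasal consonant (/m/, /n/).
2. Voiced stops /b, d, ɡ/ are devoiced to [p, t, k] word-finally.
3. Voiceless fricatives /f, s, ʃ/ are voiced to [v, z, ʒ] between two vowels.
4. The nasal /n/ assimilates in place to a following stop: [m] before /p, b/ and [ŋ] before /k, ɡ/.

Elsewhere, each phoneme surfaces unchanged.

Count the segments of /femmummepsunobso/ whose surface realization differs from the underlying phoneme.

3

Segments that undergo a rule: /e/ → [ẽ] (rule 1); /u/ → [ũ] (rule 1); /u/ → [ũ] (rule 1).
All other segments surface unchanged.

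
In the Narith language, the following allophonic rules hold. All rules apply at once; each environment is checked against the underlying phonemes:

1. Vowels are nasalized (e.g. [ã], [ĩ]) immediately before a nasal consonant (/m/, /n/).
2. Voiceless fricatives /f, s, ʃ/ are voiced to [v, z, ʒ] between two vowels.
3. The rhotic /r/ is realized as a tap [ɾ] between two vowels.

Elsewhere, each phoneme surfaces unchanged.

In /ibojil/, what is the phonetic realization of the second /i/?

/i/ (between /j/ and /l/) fails the environment for rule 1, so it stays [i].

[i]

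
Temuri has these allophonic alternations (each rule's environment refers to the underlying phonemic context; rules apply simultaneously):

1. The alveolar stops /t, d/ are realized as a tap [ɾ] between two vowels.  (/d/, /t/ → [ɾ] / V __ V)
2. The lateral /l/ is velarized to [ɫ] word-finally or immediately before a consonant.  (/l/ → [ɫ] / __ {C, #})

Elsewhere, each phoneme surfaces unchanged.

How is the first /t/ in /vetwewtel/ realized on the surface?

[t]

/t/ — between /e/ and /w/; rule 1 does not apply here → [t].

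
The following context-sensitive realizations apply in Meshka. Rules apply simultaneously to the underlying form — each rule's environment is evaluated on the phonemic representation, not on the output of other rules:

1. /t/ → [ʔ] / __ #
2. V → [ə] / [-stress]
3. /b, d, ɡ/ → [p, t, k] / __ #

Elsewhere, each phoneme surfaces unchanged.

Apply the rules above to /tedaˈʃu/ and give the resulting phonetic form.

[tədəˈʃu]

/t/ (word-initial) is in the target of rule 1 but the environment (word-finally) is not met → [t].
Rule 2 applies to /e/ (between /t/ and /d/: in an unstressed syllable) → [ə].
/d/ — between /e/ and /a/; rule 3 does not apply here → [d].
/a/ — between /d/ and /ʃ/, in an unstressed syllable — surfaces as [ə] (rule 2).
/ʃ/ stays [ʃ].
/u/ (word-final): rule 2 targets it, but not in an unstressed syllable → unchanged [u].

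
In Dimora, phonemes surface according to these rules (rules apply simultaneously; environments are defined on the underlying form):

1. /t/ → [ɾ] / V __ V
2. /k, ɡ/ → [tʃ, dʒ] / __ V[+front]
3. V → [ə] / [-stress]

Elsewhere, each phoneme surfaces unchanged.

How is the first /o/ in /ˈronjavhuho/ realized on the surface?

[o]

/o/ (between /r/ and /n/) is in the target of rule 3 but the environment (in an unstressed syllable) is not met → [o].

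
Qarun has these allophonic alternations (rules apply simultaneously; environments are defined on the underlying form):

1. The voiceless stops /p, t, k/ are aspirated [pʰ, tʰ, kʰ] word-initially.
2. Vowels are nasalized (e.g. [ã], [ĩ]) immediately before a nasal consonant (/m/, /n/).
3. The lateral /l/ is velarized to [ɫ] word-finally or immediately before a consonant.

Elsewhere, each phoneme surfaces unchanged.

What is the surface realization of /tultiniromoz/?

/t/ meets the environment for rule 1 (word-initially) → [tʰ].
/u/ (between /t/ and /l/): rule 2 targets it, but not before a nasal consonant → unchanged [u].
/l/ (between /u/ and /t/) occurs word-finally or immediately before a consonant → [ɫ] by rule 3.
/t/ (between /l/ and /i/): rule 1 targets it, but not word-initially → unchanged [t].
/i/ — between /t/ and /n/, before a nasal consonant — surfaces as [ĩ] (rule 2).
/n/ — not in any rule's target class → [n].
/i/ (between /n/ and /r/): rule 2 targets it, but not before a nasal consonant → unchanged [i].
/r/ (between /i/ and /o/) is unaffected → [r].
/o/ meets the environment for rule 2 (before a nasal consonant) → [õ].
/m/ (between /o/ and /o/): no rule targets it → [m].
/o/ — between /m/ and /z/; rule 2 does not apply here → [o].
/z/ stays [z].

[tʰuɫtĩnirõmoz]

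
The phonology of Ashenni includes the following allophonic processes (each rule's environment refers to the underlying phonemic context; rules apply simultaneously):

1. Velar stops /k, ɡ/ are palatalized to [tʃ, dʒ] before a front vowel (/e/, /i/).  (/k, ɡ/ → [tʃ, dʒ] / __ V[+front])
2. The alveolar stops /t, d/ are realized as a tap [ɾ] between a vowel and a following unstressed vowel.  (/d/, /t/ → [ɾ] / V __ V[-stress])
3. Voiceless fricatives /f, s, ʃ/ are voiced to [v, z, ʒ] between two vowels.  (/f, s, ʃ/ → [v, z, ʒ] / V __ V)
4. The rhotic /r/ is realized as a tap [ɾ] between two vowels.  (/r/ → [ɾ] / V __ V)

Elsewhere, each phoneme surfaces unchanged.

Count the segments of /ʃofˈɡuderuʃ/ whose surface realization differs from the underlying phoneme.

Segments that undergo a rule: /d/ → [ɾ] (rule 2); /r/ → [ɾ] (rule 4).
All other segments surface unchanged.

2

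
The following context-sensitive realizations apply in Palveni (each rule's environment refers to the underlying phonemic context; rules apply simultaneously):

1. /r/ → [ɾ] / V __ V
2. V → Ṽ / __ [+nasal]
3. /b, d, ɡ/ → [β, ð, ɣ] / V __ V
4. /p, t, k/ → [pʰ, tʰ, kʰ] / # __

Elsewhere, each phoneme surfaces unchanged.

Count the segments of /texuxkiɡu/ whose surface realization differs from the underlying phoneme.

2

Segments that undergo a rule: /t/ → [tʰ] (rule 4); /ɡ/ → [ɣ] (rule 3).
All other segments surface unchanged.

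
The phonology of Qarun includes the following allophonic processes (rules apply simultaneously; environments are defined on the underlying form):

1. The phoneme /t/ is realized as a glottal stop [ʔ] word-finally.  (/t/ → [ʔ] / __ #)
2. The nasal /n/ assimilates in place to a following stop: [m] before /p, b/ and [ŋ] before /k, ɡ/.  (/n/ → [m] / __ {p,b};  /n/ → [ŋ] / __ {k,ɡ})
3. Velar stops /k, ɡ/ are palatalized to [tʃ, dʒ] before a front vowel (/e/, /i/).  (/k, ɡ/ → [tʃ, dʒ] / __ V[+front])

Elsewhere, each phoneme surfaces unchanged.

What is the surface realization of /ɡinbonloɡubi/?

/ɡ/ meets the environment for rule 3 (before a front vowel) → [dʒ].
/i/ (between /ɡ/ and /n/): no rule targets it → [i].
/n/ meets the environment for rule 2 (before a labial or velar stop) → [m].
/b/ — not in any rule's target class → [b].
/o/ (between /b/ and /n/) is unaffected → [o].
/n/ — between /o/ and /l/; rule 2 does not apply here → [n].
/l/ — not in any rule's target class → [l].
/o/ stays [o].
/ɡ/ — between /o/ and /u/; rule 3 does not apply here → [ɡ].
/u/ stays [u].
/b/ (between /u/ and /i/): no rule targets it → [b].
/i/ (word-final): no rule targets it → [i].

[dʒimbonloɡubi]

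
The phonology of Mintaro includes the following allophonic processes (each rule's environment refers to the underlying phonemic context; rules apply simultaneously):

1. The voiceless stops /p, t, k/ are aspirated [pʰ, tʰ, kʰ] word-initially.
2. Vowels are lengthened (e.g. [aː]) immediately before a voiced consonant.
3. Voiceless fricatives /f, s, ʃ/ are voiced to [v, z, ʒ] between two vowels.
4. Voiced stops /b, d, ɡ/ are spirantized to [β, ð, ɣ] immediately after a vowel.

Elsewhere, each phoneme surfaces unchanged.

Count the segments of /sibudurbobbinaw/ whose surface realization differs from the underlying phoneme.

Segments that undergo a rule: /i/ → [iː] (rule 2); /b/ → [β] (rule 4); /u/ → [uː] (rule 2); /d/ → [ð] (rule 4); /u/ → [uː] (rule 2); /o/ → [oː] (rule 2); /b/ → [β] (rule 4); /i/ → [iː] (rule 2); /a/ → [aː] (rule 2).
All other segments surface unchanged.

9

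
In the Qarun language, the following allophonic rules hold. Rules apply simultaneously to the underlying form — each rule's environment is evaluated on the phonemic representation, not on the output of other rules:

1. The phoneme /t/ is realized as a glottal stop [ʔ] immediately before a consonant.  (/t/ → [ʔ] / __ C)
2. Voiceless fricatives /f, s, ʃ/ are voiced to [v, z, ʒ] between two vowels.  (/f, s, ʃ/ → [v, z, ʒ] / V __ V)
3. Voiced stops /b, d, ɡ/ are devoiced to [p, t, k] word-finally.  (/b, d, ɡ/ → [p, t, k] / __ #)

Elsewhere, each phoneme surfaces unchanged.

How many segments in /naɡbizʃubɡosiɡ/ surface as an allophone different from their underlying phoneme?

2

Segments that undergo a rule: /s/ → [z] (rule 2); /ɡ/ → [k] (rule 3).
All other segments surface unchanged.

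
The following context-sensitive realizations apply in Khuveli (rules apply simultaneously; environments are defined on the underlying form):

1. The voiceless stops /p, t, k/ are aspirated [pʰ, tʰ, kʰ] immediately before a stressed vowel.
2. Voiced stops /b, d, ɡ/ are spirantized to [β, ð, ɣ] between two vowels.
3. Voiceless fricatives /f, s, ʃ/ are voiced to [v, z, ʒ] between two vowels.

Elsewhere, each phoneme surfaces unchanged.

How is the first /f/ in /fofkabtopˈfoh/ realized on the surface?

[f]

/f/ (word-initial) fails the environment for rule 3, so it stays [f].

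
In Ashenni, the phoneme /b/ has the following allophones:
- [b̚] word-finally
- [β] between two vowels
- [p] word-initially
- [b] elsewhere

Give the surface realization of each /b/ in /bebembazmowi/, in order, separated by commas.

Occurrence 1 (position 1): word-initially → [p].
Occurrence 2 (position 3): between two vowels → [β].
Occurrence 3 (position 6): no conditioning environment matches → elsewhere allophone [b].

[p], [β], [b]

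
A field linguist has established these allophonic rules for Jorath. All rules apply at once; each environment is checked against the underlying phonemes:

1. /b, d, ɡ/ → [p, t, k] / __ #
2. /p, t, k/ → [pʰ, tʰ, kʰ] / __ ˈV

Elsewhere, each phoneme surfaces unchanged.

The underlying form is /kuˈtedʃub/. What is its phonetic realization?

[kuˈtʰedʃup]

/k/ (word-initial) is in the target of rule 2 but the environment (immediately before a stressed vowel) is not met → [k].
/u/ (between /k/ and /t/) is unaffected → [u].
/t/ — between /u/ and /e/, immediately before a stressed vowel — surfaces as [tʰ] (rule 2).
/e/ stays [e].
/d/ (between /e/ and /ʃ/) is in the target of rule 1 but the environment (word-finally) is not met → [d].
/ʃ/ stays [ʃ].
/u/ (between /ʃ/ and /b/) is unaffected → [u].
/b/ — word-final, word-finally — surfaces as [p] (rule 1).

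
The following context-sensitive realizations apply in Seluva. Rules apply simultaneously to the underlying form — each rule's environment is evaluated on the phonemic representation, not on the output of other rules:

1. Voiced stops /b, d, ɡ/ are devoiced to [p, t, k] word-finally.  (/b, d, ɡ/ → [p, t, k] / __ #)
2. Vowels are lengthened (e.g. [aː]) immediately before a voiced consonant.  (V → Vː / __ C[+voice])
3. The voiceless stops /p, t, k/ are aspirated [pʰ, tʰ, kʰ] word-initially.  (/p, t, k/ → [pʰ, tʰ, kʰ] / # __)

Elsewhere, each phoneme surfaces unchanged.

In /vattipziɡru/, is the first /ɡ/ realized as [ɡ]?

/ɡ/ — between /i/ and /r/; rule 1 does not apply here → [ɡ].
The actual realization is [ɡ], which matches [ɡ].

Yes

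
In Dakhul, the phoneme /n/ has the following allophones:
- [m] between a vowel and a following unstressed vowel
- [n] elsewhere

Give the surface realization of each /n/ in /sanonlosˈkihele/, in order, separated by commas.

[m], [n]

Occurrence 1 (position 3): between a vowel and a following unstressed vowel → [m].
Occurrence 2 (position 5): no conditioning environment matches → elsewhere allophone [n].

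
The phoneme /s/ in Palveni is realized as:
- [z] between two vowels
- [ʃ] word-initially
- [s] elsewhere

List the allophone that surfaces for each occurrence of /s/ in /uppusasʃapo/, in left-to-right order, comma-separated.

Occurrence 1 (position 5): between two vowels → [z].
Occurrence 2 (position 7): no conditioning environment matches → elsewhere allophone [s].

[z], [s]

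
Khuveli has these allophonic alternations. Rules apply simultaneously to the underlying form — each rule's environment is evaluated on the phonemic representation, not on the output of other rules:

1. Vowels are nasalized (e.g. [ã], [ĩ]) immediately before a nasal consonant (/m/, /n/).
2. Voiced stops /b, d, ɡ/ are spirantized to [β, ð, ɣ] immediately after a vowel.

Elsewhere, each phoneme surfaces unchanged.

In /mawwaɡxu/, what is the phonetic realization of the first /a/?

[a]

/a/ (between /m/ and /w/): rule 1 targets it, but not before a nasal consonant → unchanged [a].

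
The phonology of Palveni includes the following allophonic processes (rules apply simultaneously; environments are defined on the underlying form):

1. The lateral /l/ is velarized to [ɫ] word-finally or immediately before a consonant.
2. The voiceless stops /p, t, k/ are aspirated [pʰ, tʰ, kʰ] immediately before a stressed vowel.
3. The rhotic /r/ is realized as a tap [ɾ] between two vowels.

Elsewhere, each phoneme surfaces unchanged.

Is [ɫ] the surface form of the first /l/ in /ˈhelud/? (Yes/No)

No

/l/ (between /e/ and /u/): rule 1 targets it, but not word-finally or immediately before a consonant → unchanged [l].
The actual realization is [l], not [ɫ].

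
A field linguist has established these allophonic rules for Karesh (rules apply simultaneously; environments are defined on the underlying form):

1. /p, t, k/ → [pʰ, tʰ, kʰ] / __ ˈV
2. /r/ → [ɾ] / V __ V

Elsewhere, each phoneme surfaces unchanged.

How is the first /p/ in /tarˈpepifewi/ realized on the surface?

[pʰ]

/p/ (between /r/ and /e/) occurs immediately before a stressed vowel → [pʰ] by rule 1.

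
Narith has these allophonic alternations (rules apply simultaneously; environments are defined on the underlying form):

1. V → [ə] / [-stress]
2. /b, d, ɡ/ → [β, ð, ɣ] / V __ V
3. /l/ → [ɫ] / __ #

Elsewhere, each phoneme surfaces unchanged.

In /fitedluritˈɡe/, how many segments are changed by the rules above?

Segments that undergo a rule: /i/ → [ə] (rule 1); /e/ → [ə] (rule 1); /u/ → [ə] (rule 1); /i/ → [ə] (rule 1).
All other segments surface unchanged.

4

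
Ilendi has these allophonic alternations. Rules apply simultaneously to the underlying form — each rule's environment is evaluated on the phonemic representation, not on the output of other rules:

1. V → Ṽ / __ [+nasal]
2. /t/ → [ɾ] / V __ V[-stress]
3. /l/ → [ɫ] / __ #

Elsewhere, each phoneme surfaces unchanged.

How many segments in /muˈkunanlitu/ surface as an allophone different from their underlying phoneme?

3

Segments that undergo a rule: /u/ → [ũ] (rule 1); /a/ → [ã] (rule 1); /t/ → [ɾ] (rule 2).
All other segments surface unchanged.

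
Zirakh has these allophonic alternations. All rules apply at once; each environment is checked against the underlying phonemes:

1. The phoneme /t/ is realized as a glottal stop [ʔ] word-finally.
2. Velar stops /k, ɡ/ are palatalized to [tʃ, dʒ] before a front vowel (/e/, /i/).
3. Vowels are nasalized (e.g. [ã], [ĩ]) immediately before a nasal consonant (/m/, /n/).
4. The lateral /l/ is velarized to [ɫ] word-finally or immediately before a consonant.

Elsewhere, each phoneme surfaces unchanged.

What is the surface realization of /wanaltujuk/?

/w/ (word-initial): no rule targets it → [w].
/a/ (between /w/ and /n/): before a nasal consonant, so rule 3 applies → [ã].
/n/ stays [n].
/a/ (between /n/ and /l/): rule 3 targets it, but not before a nasal consonant → unchanged [a].
/l/ — between /a/ and /t/, word-finally or immediately before a consonant — surfaces as [ɫ] (rule 4).
/t/ (between /l/ and /u/): rule 1 targets it, but not word-finally → unchanged [t].
/u/ (between /t/ and /j/) fails the environment for rule 3, so it stays [u].
/j/ — not in any rule's target class → [j].
/u/ (between /j/ and /k/): rule 3 targets it, but not before a nasal consonant → unchanged [u].
/k/ (word-final) fails the environment for rule 2, so it stays [k].

[wãnaɫtujuk]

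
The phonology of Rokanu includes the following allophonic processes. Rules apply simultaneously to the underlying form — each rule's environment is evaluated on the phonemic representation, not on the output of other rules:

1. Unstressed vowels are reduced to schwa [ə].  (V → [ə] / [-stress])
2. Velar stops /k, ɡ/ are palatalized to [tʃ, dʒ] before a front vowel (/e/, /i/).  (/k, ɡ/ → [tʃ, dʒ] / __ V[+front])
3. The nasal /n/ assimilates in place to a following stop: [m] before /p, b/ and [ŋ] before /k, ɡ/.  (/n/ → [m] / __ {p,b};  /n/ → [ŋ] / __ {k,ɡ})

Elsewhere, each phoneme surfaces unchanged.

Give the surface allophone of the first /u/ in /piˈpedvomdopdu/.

/u/ (word-final) occurs in an unstressed syllable → [ə] by rule 1.

[ə]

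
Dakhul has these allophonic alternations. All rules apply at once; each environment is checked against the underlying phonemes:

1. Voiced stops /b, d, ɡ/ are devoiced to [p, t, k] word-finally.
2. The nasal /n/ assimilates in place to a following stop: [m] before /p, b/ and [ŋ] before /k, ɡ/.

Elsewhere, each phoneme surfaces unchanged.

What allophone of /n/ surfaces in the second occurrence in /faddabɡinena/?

/n/ (between /e/ and /a/) is in the target of rule 2 but the environment (before a labial or velar stop) is not met → [n].

[n]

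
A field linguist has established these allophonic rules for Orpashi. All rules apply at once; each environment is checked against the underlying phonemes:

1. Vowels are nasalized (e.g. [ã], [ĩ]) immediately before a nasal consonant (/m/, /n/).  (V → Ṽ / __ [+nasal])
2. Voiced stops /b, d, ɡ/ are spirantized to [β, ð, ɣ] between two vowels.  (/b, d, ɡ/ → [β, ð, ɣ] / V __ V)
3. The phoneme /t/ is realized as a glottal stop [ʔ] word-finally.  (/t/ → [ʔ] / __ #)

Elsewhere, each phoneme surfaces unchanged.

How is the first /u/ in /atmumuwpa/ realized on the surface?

[ũ]

Rule 1 applies to /u/ (between /m/ and /m/: before a nasal consonant) → [ũ].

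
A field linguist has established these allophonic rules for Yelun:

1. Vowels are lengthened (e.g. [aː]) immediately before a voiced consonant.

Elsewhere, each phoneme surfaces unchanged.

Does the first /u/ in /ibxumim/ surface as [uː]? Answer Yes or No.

/u/ (between /x/ and /m/) occurs before a voiced consonant → [uː] by rule 1.
The actual realization is [uː], which matches [uː].

Yes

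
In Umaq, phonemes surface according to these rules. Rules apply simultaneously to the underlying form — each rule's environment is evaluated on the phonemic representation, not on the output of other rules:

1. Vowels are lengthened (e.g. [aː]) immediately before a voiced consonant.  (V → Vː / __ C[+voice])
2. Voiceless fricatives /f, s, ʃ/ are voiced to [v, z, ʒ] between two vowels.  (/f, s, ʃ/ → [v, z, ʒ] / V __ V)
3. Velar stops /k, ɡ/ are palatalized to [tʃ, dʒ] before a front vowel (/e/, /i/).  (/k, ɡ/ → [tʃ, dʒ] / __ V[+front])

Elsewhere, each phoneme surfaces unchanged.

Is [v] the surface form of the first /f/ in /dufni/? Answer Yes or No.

/f/ — between /u/ and /n/; rule 2 does not apply here → [f].
The actual realization is [f], not [v].

No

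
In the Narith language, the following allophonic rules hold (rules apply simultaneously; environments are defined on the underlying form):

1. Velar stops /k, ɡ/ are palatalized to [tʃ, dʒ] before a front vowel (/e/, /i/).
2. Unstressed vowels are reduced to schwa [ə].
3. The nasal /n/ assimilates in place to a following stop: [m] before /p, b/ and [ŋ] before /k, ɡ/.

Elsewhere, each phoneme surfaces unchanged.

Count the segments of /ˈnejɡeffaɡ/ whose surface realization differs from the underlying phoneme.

3

Segments that undergo a rule: /ɡ/ → [dʒ] (rule 1); /e/ → [ə] (rule 2); /a/ → [ə] (rule 2).
All other segments surface unchanged.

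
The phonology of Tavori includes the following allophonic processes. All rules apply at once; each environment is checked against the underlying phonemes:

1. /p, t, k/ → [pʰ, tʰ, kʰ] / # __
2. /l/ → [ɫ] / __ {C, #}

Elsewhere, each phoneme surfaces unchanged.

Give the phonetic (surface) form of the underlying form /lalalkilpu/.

/l/ — word-initial; rule 2 does not apply here → [l].
/a/ (between /l/ and /l/) is unaffected → [a].
/l/ (between /a/ and /a/): rule 2 targets it, but not word-finally or immediately before a consonant → unchanged [l].
/a/ stays [a].
/l/ meets the environment for rule 2 (word-finally or immediately before a consonant) → [ɫ].
/k/ (between /l/ and /i/) is in the target of rule 1 but the environment (word-initially) is not met → [k].
/i/ stays [i].
/l/ (between /i/ and /p/) occurs word-finally or immediately before a consonant → [ɫ] by rule 2.
/p/ (between /l/ and /u/) fails the environment for rule 1, so it stays [p].
/u/ stays [u].

[lalaɫkiɫpu]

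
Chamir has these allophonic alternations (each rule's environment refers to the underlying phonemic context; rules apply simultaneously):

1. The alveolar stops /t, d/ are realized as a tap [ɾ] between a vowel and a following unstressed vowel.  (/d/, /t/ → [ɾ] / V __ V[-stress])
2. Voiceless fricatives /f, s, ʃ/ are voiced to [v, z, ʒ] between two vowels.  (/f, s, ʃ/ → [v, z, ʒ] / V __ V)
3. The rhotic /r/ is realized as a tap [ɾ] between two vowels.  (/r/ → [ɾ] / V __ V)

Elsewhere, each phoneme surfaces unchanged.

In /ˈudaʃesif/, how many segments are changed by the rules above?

3

Segments that undergo a rule: /d/ → [ɾ] (rule 1); /ʃ/ → [ʒ] (rule 2); /s/ → [z] (rule 2).
All other segments surface unchanged.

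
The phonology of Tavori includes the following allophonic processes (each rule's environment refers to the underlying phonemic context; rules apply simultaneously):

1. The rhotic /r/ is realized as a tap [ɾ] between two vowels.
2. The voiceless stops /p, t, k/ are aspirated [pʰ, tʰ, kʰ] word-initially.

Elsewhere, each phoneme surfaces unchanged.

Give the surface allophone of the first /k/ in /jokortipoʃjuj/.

/k/ — between /o/ and /o/; rule 2 does not apply here → [k].

[k]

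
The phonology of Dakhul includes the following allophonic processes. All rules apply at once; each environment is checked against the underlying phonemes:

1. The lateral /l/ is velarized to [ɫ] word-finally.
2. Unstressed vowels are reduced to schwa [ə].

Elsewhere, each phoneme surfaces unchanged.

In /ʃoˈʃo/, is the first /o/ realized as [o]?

No

/o/ (between /ʃ/ and /ʃ/) occurs in an unstressed syllable → [ə] by rule 2.
The actual realization is [ə], not [o].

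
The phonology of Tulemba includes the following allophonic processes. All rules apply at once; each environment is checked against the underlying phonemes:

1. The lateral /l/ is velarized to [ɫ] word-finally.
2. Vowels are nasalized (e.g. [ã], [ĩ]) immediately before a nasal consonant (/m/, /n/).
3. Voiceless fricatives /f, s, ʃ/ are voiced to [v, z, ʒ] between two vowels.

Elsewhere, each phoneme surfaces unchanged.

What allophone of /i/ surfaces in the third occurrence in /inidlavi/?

/i/ (word-final): rule 2 targets it, but not before a nasal consonant → unchanged [i].

[i]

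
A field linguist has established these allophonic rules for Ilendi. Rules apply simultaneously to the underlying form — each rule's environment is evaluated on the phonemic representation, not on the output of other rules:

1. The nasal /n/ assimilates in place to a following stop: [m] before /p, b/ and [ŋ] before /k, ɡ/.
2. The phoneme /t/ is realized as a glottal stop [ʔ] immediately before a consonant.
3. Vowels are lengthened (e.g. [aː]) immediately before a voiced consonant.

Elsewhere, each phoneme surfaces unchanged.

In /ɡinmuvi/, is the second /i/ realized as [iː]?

No

/i/ (word-final) is in the target of rule 3 but the environment (before a voiced consonant) is not met → [i].
The actual realization is [i], not [iː].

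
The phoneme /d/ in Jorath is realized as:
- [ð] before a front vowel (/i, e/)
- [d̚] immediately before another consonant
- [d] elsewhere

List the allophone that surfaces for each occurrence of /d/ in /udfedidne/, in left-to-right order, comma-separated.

[d̚], [ð], [d̚]

Occurrence 1 (position 2): immediately before another consonant → [d̚].
Occurrence 2 (position 5): before a front vowel (/i, e/) → [ð].
Occurrence 3 (position 7): immediately before another consonant → [d̚].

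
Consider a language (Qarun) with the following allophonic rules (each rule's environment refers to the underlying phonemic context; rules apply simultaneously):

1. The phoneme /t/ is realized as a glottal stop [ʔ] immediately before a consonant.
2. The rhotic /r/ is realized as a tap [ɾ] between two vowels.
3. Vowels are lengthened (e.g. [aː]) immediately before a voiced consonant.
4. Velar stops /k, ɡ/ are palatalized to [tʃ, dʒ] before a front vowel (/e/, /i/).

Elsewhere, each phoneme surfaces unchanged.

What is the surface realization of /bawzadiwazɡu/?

/b/ (word-initial) is unaffected → [b].
/a/ (between /b/ and /w/) occurs before a voiced consonant → [aː] by rule 3.
/w/ stays [w].
/z/ (between /w/ and /a/) is unaffected → [z].
/a/ — between /z/ and /d/, before a voiced consonant — surfaces as [aː] (rule 3).
/d/ (between /a/ and /i/): no rule targets it → [d].
/i/ meets the environment for rule 3 (before a voiced consonant) → [iː].
/w/ (between /i/ and /a/): no rule targets it → [w].
/a/ (between /w/ and /z/): before a voiced consonant, so rule 3 applies → [aː].
/z/ (between /a/ and /ɡ/) is unaffected → [z].
/ɡ/ (between /z/ and /u/) is in the target of rule 4 but the environment (before a front vowel) is not met → [ɡ].
/u/ (word-final) fails the environment for rule 3, so it stays [u].

[baːwzaːdiːwaːzɡu]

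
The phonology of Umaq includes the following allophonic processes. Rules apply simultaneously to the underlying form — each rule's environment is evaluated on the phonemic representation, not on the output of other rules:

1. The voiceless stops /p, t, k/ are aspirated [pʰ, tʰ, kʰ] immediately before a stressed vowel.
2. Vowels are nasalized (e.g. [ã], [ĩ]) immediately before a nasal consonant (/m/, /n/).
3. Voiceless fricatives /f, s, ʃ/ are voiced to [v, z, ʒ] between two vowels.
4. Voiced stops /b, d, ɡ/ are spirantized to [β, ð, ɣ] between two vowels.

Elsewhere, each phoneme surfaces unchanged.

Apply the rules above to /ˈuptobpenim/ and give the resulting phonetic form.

[ˈuptobpẽnĩm]

/u/ (word-initial) is in the target of rule 2 but the environment (before a nasal consonant) is not met → [u].
/p/ (between /u/ and /t/): rule 1 targets it, but not immediately before a stressed vowel → unchanged [p].
/t/ (between /p/ and /o/): rule 1 targets it, but not immediately before a stressed vowel → unchanged [t].
/o/ (between /t/ and /b/) is in the target of rule 2 but the environment (before a nasal consonant) is not met → [o].
/b/ — between /o/ and /p/; rule 4 does not apply here → [b].
/p/ (between /b/ and /e/) fails the environment for rule 1, so it stays [p].
/e/ (between /p/ and /n/) occurs before a nasal consonant → [ẽ] by rule 2.
/n/ (between /e/ and /i/) is unaffected → [n].
Rule 2 applies to /i/ (between /n/ and /m/: before a nasal consonant) → [ĩ].
/m/ stays [m].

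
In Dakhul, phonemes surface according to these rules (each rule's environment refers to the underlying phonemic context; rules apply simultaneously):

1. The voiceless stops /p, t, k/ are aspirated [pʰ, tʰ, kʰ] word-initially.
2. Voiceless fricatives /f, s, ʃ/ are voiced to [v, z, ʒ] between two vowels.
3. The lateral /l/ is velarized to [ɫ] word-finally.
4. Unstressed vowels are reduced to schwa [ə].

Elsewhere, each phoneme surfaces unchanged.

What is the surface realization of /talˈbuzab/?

Rule 1 applies to /t/ (word-initial: word-initially) → [tʰ].
/a/ (between /t/ and /l/): in an unstressed syllable, so rule 4 applies → [ə].
/l/ (between /a/ and /b/) is in the target of rule 3 but the environment (word-finally) is not met → [l].
/b/ (between /l/ and /u/): no rule targets it → [b].
/u/ — between /b/ and /z/; rule 4 does not apply here → [u].
/z/ stays [z].
Rule 4 applies to /a/ (between /z/ and /b/: in an unstressed syllable) → [ə].
/b/ — not in any rule's target class → [b].

[tʰəlˈbuzəb]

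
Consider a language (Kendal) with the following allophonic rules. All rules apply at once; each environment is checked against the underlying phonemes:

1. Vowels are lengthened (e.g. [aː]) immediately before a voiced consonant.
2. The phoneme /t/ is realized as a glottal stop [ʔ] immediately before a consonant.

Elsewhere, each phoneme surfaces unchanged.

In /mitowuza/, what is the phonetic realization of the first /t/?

[t]

/t/ (between /i/ and /o/): rule 2 targets it, but not immediately before a consonant → unchanged [t].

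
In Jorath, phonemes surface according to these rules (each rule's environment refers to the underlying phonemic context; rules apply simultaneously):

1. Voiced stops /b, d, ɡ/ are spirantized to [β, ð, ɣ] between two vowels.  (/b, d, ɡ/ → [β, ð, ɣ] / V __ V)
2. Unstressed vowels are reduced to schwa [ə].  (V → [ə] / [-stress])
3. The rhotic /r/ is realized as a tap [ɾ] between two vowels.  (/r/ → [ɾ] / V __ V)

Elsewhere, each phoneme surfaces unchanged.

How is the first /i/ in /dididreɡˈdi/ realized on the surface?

Rule 2 applies to /i/ (between /d/ and /d/: in an unstressed syllable) → [ə].

[ə]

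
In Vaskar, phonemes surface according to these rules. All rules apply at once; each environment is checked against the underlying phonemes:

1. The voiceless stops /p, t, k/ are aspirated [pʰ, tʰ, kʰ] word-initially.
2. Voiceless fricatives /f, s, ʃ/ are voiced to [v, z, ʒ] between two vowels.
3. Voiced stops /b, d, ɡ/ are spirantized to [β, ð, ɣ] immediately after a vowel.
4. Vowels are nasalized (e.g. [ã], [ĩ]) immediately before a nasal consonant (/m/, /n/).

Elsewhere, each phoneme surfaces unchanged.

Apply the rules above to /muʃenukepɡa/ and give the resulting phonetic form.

[muʒẽnukepɡa]

/u/ (between /m/ and /ʃ/) is in the target of rule 4 but the environment (before a nasal consonant) is not met → [u].
Rule 2 applies to /ʃ/ (between /u/ and /e/: between two vowels) → [ʒ].
/e/ meets the environment for rule 4 (before a nasal consonant) → [ẽ].
/u/ (between /n/ and /k/): rule 4 targets it, but not before a nasal consonant → unchanged [u].
/k/ (between /u/ and /e/) fails the environment for rule 1, so it stays [k].
/e/ (between /k/ and /p/): rule 4 targets it, but not before a nasal consonant → unchanged [e].
/p/ (between /e/ and /ɡ/) fails the environment for rule 1, so it stays [p].
/ɡ/ (between /p/ and /a/): rule 3 targets it, but not immediately after a vowel → unchanged [ɡ].
/a/ (word-final): rule 4 targets it, but not before a nasal consonant → unchanged [a].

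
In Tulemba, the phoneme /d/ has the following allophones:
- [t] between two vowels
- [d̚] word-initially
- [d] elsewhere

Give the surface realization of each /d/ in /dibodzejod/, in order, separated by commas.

[d̚], [d], [d]

Occurrence 1 (position 1): word-initially → [d̚].
Occurrence 2 (position 5): no conditioning environment matches → elsewhere allophone [d].
Occurrence 3 (position 10): no conditioning environment matches → elsewhere allophone [d].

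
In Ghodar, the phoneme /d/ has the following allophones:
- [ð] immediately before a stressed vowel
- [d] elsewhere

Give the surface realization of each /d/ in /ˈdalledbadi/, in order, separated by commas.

Occurrence 1 (position 1): immediately before a stressed vowel → [ð].
Occurrence 2 (position 6): no conditioning environment matches → elsewhere allophone [d].
Occurrence 3 (position 9): no conditioning environment matches → elsewhere allophone [d].

[ð], [d], [d]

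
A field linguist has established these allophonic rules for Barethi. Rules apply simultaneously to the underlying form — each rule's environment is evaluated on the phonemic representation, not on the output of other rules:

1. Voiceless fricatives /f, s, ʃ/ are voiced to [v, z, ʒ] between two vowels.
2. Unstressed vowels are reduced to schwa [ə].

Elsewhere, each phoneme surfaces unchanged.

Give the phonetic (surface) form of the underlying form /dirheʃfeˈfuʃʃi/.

[dərhəʃfəˈvuʃʃə]

/d/ stays [d].
/i/ — between /d/ and /r/, in an unstressed syllable — surfaces as [ə] (rule 2).
/r/ (between /i/ and /h/) is unaffected → [r].
/h/ (between /r/ and /e/): no rule targets it → [h].
/e/ — between /h/ and /ʃ/, in an unstressed syllable — surfaces as [ə] (rule 2).
/ʃ/ (between /e/ and /f/) is in the target of rule 1 but the environment (between two vowels) is not met → [ʃ].
/f/ (between /ʃ/ and /e/) fails the environment for rule 1, so it stays [f].
Rule 2 applies to /e/ (between /f/ and /f/: in an unstressed syllable) → [ə].
/f/ meets the environment for rule 1 (between two vowels) → [v].
/u/ (between /f/ and /ʃ/) is in the target of rule 2 but the environment (in an unstressed syllable) is not met → [u].
/ʃ/ (between /u/ and /ʃ/) fails the environment for rule 1, so it stays [ʃ].
/ʃ/ (between /ʃ/ and /i/) fails the environment for rule 1, so it stays [ʃ].
/i/ meets the environment for rule 2 (in an unstressed syllable) → [ə].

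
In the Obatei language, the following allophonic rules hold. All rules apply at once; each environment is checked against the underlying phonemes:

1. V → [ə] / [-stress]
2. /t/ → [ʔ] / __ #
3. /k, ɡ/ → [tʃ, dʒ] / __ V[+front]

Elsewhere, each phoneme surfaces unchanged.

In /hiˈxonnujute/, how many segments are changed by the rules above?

4

Segments that undergo a rule: /i/ → [ə] (rule 1); /u/ → [ə] (rule 1); /u/ → [ə] (rule 1); /e/ → [ə] (rule 1).
All other segments surface unchanged.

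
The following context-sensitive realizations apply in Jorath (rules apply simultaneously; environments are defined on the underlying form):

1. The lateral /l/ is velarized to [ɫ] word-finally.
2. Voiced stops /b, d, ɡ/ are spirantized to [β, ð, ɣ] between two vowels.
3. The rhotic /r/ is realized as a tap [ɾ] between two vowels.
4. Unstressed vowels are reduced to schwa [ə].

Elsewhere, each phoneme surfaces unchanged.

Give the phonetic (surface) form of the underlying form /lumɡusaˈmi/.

[ləmɡəsəˈmi]

/l/ (word-initial) fails the environment for rule 1, so it stays [l].
/u/ (between /l/ and /m/) occurs in an unstressed syllable → [ə] by rule 4.
/m/ (between /u/ and /ɡ/) is unaffected → [m].
/ɡ/ — between /m/ and /u/; rule 2 does not apply here → [ɡ].
/u/ meets the environment for rule 4 (in an unstressed syllable) → [ə].
/s/ stays [s].
/a/ meets the environment for rule 4 (in an unstressed syllable) → [ə].
/m/ (between /a/ and /i/): no rule targets it → [m].
/i/ (word-final): rule 4 targets it, but not in an unstressed syllable → unchanged [i].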